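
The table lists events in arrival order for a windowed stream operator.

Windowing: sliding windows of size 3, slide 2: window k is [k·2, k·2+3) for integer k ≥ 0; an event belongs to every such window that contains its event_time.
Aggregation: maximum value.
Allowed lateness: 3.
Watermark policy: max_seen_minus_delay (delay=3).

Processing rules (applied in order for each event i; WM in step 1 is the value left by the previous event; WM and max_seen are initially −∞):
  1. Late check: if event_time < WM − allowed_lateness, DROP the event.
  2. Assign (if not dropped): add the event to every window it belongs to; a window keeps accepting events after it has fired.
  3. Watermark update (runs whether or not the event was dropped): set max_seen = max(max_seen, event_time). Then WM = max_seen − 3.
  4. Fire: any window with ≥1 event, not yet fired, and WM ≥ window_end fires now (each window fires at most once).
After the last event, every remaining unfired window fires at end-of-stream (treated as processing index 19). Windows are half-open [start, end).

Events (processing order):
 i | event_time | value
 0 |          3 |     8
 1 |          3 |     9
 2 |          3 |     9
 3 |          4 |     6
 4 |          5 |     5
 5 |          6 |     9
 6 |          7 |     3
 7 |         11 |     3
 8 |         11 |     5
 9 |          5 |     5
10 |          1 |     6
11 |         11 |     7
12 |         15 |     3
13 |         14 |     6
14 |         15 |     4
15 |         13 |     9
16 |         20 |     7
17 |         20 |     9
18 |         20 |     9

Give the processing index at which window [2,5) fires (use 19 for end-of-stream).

7

i=0 t=3 v=8: → [2,5); WM=0
i=1 t=3 v=9: → [2,5); WM=0
i=2 t=3 v=9: → [2,5); WM=0
i=3 t=4 v=6: → [4,7),[2,5); WM=1
i=4 t=5 v=5: → [4,7); WM=2
i=5 t=6 v=9: → [6,9),[4,7); WM=3
i=6 t=7 v=3: → [6,9); WM=4
i=7 t=11 v=3: → [10,13); WM=8; [2,5) fires=9 [4,7) fires=9
i=8 t=11 v=5: → [10,13); WM=8
i=9 t=5 v=5: → [4,7); WM=8
i=10 t=1 v=6: DROP (t<8-3); WM=8
i=11 t=11 v=7: → [10,13); WM=8
i=12 t=15 v=3: → [14,17); WM=12; [6,9) fires=9
i=13 t=14 v=6: → [14,17),[12,15); WM=12
i=14 t=15 v=4: → [14,17); WM=12
i=15 t=13 v=9: → [12,15); WM=12
i=16 t=20 v=7: → [20,23),[18,21); WM=17; [10,13) fires=7 [12,15) fires=9 [14,17) fires=6
i=17 t=20 v=9: → [20,23),[18,21); WM=17
i=18 t=20 v=9: → [20,23),[18,21); WM=17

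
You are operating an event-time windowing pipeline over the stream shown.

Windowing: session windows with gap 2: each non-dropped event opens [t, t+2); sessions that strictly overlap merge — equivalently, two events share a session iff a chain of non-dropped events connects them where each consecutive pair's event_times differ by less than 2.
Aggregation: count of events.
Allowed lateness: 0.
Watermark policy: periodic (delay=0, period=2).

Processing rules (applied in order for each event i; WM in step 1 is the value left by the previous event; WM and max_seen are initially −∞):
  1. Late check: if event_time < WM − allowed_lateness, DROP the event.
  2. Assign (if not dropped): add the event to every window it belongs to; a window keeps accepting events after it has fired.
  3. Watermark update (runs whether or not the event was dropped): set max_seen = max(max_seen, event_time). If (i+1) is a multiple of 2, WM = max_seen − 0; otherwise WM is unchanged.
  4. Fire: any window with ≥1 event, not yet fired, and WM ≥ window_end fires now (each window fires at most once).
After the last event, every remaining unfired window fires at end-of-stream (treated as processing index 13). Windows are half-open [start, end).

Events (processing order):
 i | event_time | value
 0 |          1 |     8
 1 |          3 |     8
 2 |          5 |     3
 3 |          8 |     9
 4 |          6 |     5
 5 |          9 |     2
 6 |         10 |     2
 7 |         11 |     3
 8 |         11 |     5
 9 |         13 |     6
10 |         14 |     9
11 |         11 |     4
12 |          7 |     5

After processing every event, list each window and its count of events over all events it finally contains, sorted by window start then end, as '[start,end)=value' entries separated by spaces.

i=0 t=1 v=8: → [1,3); WM=−∞
i=1 t=3 v=8: → [3,5); WM=3
i=2 t=5 v=3: → [5,7); WM=3
i=3 t=8 v=9: → [8,10); WM=8
i=4 t=6 v=5: DROP (t<8-0); WM=8
i=5 t=9 v=2: → [8,11); WM=9
i=6 t=10 v=2: → [8,12); WM=9
i=7 t=11 v=3: → [8,13); WM=11
i=8 t=11 v=5: → [8,13); WM=11
i=9 t=13 v=6: → [13,15); WM=13
i=10 t=14 v=9: → [13,16); WM=13
i=11 t=11 v=4: DROP (t<13-0); WM=14
i=12 t=7 v=5: DROP (t<14-0); WM=14

[1,3)=1 [3,5)=1 [5,7)=1 [8,13)=5 [13,16)=2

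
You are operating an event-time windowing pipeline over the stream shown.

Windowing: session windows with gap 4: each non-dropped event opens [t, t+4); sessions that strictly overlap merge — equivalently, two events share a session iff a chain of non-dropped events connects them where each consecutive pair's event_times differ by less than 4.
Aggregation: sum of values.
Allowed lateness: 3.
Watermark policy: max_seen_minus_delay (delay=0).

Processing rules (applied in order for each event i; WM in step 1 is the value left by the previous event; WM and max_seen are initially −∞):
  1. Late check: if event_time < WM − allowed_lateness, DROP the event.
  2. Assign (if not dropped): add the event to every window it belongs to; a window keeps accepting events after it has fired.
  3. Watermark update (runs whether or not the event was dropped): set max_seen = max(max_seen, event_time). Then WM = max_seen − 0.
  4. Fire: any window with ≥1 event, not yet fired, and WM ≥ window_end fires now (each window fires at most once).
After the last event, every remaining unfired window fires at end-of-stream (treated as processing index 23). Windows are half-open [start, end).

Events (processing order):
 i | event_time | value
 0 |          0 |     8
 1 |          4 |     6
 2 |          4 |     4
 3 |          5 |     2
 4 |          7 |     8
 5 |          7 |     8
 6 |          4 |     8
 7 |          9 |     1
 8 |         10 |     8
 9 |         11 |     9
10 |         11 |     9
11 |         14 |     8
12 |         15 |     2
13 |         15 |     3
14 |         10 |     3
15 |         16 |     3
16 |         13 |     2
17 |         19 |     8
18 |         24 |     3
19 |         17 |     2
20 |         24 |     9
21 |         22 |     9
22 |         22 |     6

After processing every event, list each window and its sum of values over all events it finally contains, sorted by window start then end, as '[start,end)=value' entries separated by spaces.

i=0 t=0 v=8: → [0,4); WM=0
i=1 t=4 v=6: → [4,8); WM=4
i=2 t=4 v=4: → [4,8); WM=4
i=3 t=5 v=2: → [4,9); WM=5
i=4 t=7 v=8: → [4,11); WM=7
i=5 t=7 v=8: → [4,11); WM=7
i=6 t=4 v=8: → [4,11); WM=7
i=7 t=9 v=1: → [4,13); WM=9
i=8 t=10 v=8: → [4,14); WM=10
i=9 t=11 v=9: → [4,15); WM=11
i=10 t=11 v=9: → [4,15); WM=11
i=11 t=14 v=8: → [4,18); WM=14
i=12 t=15 v=2: → [4,19); WM=15
i=13 t=15 v=3: → [4,19); WM=15
i=14 t=10 v=3: DROP (t<15-3); WM=15
i=15 t=16 v=3: → [4,20); WM=16
i=16 t=13 v=2: → [4,20); WM=16
i=17 t=19 v=8: → [4,23); WM=19
i=18 t=24 v=3: → [24,28); WM=24
i=19 t=17 v=2: DROP (t<24-3); WM=24
i=20 t=24 v=9: → [24,28); WM=24
i=21 t=22 v=9: → [4,28); WM=24
i=22 t=22 v=6: → [4,28); WM=24

[0,4)=8 [4,28)=116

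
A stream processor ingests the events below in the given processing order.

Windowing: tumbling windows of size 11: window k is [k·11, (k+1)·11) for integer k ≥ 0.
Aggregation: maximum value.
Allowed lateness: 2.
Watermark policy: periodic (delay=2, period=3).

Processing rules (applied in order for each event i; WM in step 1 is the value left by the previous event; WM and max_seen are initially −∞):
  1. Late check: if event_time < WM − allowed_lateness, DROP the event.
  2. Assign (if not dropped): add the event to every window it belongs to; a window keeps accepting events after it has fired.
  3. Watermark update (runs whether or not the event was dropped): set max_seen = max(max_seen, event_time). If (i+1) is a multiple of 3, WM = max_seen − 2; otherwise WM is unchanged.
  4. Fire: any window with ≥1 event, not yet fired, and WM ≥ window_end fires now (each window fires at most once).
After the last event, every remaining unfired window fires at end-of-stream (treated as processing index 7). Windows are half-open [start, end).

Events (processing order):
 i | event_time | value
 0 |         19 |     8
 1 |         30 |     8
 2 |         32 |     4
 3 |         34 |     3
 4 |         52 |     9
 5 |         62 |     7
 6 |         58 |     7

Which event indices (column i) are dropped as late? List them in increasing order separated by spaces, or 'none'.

i=0 t=19 v=8: → [11,22); WM=−∞
i=1 t=30 v=8: → [22,33); WM=−∞
i=2 t=32 v=4: → [22,33); WM=30; [11,22) fires=8
i=3 t=34 v=3: → [33,44); WM=30
i=4 t=52 v=9: → [44,55); WM=30
i=5 t=62 v=7: → [55,66); WM=60; [22,33) fires=8 [33,44) fires=3 [44,55) fires=9
i=6 t=58 v=7: → [55,66); WM=60

none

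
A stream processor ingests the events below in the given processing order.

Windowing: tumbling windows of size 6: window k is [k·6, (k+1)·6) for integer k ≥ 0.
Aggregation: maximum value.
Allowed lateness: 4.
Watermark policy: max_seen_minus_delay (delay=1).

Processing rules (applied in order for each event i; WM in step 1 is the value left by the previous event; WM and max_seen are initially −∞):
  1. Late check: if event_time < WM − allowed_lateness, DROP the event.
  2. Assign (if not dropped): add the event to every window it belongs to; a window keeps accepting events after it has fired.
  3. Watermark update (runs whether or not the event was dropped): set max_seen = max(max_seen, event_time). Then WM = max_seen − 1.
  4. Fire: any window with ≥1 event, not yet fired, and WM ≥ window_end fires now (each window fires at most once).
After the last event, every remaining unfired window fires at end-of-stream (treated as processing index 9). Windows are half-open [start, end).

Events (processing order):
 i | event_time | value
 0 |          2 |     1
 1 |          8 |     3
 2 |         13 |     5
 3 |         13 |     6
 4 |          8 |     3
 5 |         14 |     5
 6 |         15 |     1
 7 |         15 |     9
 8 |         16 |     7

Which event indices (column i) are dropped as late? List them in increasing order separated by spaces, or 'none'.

none

i=0 t=2 v=1: → [0,6); WM=1
i=1 t=8 v=3: → [6,12); WM=7; [0,6) fires=1
i=2 t=13 v=5: → [12,18); WM=12; [6,12) fires=3
i=3 t=13 v=6: → [12,18); WM=12
i=4 t=8 v=3: → [6,12); WM=12
i=5 t=14 v=5: → [12,18); WM=13
i=6 t=15 v=1: → [12,18); WM=14
i=7 t=15 v=9: → [12,18); WM=14
i=8 t=16 v=7: → [12,18); WM=15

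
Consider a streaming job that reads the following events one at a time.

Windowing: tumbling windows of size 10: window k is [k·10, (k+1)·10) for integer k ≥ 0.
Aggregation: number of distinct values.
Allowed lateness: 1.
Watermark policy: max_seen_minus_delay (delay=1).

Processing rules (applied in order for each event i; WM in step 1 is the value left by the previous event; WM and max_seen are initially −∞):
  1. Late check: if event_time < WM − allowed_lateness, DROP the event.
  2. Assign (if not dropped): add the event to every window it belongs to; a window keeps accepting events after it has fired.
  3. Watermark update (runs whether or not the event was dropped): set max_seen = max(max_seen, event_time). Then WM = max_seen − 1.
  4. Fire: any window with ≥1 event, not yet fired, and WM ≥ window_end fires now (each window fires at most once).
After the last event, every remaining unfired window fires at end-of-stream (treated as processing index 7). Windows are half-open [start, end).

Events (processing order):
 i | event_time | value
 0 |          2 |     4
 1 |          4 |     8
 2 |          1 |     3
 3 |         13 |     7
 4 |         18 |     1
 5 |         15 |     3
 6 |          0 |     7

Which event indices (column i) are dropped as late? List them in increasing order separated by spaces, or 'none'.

2 5 6

i=0 t=2 v=4: → [0,10); WM=1
i=1 t=4 v=8: → [0,10); WM=3
i=2 t=1 v=3: DROP (t<3-1); WM=3
i=3 t=13 v=7: → [10,20); WM=12; [0,10) fires=2
i=4 t=18 v=1: → [10,20); WM=17
i=5 t=15 v=3: DROP (t<17-1); WM=17
i=6 t=0 v=7: DROP (t<17-1); WM=17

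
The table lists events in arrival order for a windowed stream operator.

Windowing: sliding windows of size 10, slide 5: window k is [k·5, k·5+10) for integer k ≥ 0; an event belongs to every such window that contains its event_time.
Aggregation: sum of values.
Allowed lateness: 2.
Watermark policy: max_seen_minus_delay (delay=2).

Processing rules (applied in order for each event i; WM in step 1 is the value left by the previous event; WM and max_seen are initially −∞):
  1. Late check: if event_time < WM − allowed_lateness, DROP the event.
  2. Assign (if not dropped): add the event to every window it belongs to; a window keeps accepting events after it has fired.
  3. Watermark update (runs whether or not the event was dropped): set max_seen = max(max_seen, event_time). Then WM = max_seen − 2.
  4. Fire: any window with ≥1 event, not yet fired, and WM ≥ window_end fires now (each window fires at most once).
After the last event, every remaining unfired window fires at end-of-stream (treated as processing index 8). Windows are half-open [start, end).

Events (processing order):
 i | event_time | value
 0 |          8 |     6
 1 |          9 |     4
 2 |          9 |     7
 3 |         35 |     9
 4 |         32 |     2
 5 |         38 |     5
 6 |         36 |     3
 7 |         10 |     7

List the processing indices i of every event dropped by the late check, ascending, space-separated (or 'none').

7

i=0 t=8 v=6: → [5,15),[0,10); WM=6
i=1 t=9 v=4: → [5,15),[0,10); WM=7
i=2 t=9 v=7: → [5,15),[0,10); WM=7
i=3 t=35 v=9: → [35,45),[30,40); WM=33; [0,10) fires=17 [5,15) fires=17
i=4 t=32 v=2: → [30,40),[25,35); WM=33
i=5 t=38 v=5: → [35,45),[30,40); WM=36; [25,35) fires=2
i=6 t=36 v=3: → [35,45),[30,40); WM=36
i=7 t=10 v=7: DROP (t<36-2); WM=36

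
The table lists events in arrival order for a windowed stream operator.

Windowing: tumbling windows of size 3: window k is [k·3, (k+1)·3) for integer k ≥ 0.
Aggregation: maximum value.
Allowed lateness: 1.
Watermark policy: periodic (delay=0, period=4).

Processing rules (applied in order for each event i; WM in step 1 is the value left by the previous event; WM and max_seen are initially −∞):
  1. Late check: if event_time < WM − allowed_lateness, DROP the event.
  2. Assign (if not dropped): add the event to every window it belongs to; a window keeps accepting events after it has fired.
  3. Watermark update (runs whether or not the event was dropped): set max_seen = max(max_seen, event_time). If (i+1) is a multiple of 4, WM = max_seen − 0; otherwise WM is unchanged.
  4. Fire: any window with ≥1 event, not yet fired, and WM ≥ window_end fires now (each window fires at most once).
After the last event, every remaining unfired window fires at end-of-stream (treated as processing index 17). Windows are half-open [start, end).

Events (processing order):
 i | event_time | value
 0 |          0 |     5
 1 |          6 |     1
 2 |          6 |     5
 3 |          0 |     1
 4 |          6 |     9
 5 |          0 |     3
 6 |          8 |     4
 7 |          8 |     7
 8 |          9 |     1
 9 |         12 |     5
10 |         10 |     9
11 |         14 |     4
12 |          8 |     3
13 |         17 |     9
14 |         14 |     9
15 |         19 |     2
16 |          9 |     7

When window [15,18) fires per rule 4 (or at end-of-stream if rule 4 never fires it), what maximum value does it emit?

9

i=0 t=0 v=5: → [0,3); WM=−∞
i=1 t=6 v=1: → [6,9); WM=−∞
i=2 t=6 v=5: → [6,9); WM=−∞
i=3 t=0 v=1: → [0,3); WM=6; [0,3) fires=5
i=4 t=6 v=9: → [6,9); WM=6
i=5 t=0 v=3: DROP (t<6-1); WM=6
i=6 t=8 v=4: → [6,9); WM=6
i=7 t=8 v=7: → [6,9); WM=8
i=8 t=9 v=1: → [9,12); WM=8
i=9 t=12 v=5: → [12,15); WM=8
i=10 t=10 v=9: → [9,12); WM=8
i=11 t=14 v=4: → [12,15); WM=14; [6,9) fires=9 [9,12) fires=9
i=12 t=8 v=3: DROP (t<14-1); WM=14
i=13 t=17 v=9: → [15,18); WM=14
i=14 t=14 v=9: → [12,15); WM=14
i=15 t=19 v=2: → [18,21); WM=19; [12,15) fires=9 [15,18) fires=9
i=16 t=9 v=7: DROP (t<19-1); WM=19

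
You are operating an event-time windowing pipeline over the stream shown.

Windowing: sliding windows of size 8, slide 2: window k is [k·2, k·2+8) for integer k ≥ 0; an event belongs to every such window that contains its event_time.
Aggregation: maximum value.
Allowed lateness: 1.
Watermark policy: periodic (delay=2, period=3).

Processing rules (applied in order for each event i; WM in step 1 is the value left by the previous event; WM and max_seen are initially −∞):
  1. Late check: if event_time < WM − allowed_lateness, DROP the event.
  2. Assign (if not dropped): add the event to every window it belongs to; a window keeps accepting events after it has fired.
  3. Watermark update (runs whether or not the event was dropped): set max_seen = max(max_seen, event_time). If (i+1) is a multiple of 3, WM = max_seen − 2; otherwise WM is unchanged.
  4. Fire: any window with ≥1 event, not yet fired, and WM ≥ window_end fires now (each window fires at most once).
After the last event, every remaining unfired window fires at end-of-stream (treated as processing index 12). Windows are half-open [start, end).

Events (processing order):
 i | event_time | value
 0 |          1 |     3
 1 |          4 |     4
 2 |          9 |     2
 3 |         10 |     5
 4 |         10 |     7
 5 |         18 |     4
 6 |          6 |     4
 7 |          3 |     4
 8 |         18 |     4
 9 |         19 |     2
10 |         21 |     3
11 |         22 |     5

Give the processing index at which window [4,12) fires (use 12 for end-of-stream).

i=0 t=1 v=3: → [0,8); WM=−∞
i=1 t=4 v=4: → [4,12),[2,10),[0,8); WM=−∞
i=2 t=9 v=2: → [8,16),[6,14),[4,12),[2,10); WM=7
i=3 t=10 v=5: → [10,18),[8,16),[6,14),[4,12); WM=7
i=4 t=10 v=7: → [10,18),[8,16),[6,14),[4,12); WM=7
i=5 t=18 v=4: → [18,26),[16,24),[14,22),[12,20); WM=16; [0,8) fires=4 [2,10) fires=4 [4,12) fires=7 [6,14) fires=7 [8,16) fires=7
i=6 t=6 v=4: DROP (t<16-1); WM=16
i=7 t=3 v=4: DROP (t<16-1); WM=16
i=8 t=18 v=4: → [18,26),[16,24),[14,22),[12,20); WM=16
i=9 t=19 v=2: → [18,26),[16,24),[14,22),[12,20); WM=16
i=10 t=21 v=3: → [20,28),[18,26),[16,24),[14,22); WM=16
i=11 t=22 v=5: → [22,30),[20,28),[18,26),[16,24); WM=20; [10,18) fires=7 [12,20) fires=4

5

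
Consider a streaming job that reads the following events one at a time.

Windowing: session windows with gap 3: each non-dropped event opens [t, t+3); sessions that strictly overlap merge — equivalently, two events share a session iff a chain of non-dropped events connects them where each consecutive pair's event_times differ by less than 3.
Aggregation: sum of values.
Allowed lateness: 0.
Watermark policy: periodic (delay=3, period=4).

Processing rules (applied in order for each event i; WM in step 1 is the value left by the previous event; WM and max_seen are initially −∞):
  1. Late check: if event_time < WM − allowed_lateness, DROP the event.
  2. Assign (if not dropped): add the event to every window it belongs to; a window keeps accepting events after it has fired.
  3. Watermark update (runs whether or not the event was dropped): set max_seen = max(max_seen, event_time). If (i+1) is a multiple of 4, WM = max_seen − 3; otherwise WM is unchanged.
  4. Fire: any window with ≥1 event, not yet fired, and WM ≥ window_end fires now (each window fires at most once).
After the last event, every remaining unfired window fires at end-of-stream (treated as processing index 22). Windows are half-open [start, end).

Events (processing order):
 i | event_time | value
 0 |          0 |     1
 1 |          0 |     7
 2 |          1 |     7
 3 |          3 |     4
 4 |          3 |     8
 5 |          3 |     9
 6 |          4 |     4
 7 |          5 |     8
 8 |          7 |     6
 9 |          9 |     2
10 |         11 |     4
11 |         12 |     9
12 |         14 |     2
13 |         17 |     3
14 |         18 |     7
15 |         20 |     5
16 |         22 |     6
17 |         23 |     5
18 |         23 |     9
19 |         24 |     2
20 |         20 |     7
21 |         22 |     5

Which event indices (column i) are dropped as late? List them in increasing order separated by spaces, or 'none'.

i=0 t=0 v=1: → [0,3); WM=−∞
i=1 t=0 v=7: → [0,3); WM=−∞
i=2 t=1 v=7: → [0,4); WM=−∞
i=3 t=3 v=4: → [0,6); WM=0
i=4 t=3 v=8: → [0,6); WM=0
i=5 t=3 v=9: → [0,6); WM=0
i=6 t=4 v=4: → [0,7); WM=0
i=7 t=5 v=8: → [0,8); WM=2
i=8 t=7 v=6: → [0,10); WM=2
i=9 t=9 v=2: → [0,12); WM=2
i=10 t=11 v=4: → [0,14); WM=2
i=11 t=12 v=9: → [0,15); WM=9
i=12 t=14 v=2: → [0,17); WM=9
i=13 t=17 v=3: → [17,20); WM=9
i=14 t=18 v=7: → [17,21); WM=9
i=15 t=20 v=5: → [17,23); WM=17
i=16 t=22 v=6: → [17,25); WM=17
i=17 t=23 v=5: → [17,26); WM=17
i=18 t=23 v=9: → [17,26); WM=17
i=19 t=24 v=2: → [17,27); WM=21
i=20 t=20 v=7: DROP (t<21-0); WM=21
i=21 t=22 v=5: → [17,27); WM=21

20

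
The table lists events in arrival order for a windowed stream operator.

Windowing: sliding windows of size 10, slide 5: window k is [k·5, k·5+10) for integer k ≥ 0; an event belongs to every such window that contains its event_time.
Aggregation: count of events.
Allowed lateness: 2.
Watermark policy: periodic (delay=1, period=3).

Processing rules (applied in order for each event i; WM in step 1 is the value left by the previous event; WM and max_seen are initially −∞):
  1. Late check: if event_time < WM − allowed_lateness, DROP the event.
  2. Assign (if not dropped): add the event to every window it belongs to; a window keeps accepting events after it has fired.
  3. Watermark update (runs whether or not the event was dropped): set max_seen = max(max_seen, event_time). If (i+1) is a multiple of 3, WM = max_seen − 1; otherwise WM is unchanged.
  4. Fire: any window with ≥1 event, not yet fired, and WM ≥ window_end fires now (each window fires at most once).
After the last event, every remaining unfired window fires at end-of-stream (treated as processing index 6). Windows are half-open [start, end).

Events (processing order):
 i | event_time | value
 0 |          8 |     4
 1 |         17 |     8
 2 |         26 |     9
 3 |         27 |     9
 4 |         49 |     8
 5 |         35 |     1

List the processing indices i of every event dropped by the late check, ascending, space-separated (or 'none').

none

i=0 t=8 v=4: → [5,15),[0,10); WM=−∞
i=1 t=17 v=8: → [15,25),[10,20); WM=−∞
i=2 t=26 v=9: → [25,35),[20,30); WM=25; [0,10) fires=1 [5,15) fires=1 [10,20) fires=1 [15,25) fires=1
i=3 t=27 v=9: → [25,35),[20,30); WM=25
i=4 t=49 v=8: → [45,55),[40,50); WM=25
i=5 t=35 v=1: → [35,45),[30,40); WM=48; [20,30) fires=2 [25,35) fires=2 [30,40) fires=1 [35,45) fires=1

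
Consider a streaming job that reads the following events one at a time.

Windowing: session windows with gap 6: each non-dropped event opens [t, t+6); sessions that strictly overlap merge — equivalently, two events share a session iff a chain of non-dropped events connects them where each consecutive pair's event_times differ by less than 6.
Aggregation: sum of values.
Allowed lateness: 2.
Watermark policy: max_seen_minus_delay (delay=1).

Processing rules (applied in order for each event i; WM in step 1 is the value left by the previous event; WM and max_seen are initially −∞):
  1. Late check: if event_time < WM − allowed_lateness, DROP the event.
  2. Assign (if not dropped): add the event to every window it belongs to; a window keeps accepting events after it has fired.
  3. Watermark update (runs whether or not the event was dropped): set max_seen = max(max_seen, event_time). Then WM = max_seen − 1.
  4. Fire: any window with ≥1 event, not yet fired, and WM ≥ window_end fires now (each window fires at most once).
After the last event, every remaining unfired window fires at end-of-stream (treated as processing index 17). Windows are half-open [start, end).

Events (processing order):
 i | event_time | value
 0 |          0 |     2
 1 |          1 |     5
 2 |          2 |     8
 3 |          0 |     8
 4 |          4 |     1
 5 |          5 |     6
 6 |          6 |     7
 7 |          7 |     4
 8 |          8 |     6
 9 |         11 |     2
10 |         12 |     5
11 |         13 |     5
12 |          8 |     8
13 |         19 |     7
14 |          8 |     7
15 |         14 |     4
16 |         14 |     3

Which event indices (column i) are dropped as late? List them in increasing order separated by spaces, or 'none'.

12 14 15 16

i=0 t=0 v=2: → [0,6); WM=-1
i=1 t=1 v=5: → [0,7); WM=0
i=2 t=2 v=8: → [0,8); WM=1
i=3 t=0 v=8: → [0,8); WM=1
i=4 t=4 v=1: → [0,10); WM=3
i=5 t=5 v=6: → [0,11); WM=4
i=6 t=6 v=7: → [0,12); WM=5
i=7 t=7 v=4: → [0,13); WM=6
i=8 t=8 v=6: → [0,14); WM=7
i=9 t=11 v=2: → [0,17); WM=10
i=10 t=12 v=5: → [0,18); WM=11
i=11 t=13 v=5: → [0,19); WM=12
i=12 t=8 v=8: DROP (t<12-2); WM=12
i=13 t=19 v=7: → [19,25); WM=18
i=14 t=8 v=7: DROP (t<18-2); WM=18
i=15 t=14 v=4: DROP (t<18-2); WM=18
i=16 t=14 v=3: DROP (t<18-2); WM=18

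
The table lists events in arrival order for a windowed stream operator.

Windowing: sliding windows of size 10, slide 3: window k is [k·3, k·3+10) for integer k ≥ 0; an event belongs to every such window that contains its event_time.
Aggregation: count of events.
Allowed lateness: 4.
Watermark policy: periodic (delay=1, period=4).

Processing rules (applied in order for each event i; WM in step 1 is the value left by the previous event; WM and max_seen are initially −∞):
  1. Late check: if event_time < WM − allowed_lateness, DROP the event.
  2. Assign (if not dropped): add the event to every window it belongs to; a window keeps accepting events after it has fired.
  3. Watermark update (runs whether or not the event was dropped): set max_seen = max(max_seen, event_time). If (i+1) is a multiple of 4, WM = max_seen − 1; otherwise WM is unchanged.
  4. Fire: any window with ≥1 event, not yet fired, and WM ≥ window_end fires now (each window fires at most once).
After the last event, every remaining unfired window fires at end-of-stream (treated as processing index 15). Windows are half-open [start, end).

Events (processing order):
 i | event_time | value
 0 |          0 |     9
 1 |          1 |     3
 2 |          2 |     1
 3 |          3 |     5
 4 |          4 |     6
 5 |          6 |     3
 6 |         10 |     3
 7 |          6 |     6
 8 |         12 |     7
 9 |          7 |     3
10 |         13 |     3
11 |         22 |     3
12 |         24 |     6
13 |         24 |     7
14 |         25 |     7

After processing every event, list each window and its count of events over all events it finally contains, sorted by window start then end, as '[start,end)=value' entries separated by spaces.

[0,10)=8 [3,13)=7 [6,16)=6 [9,19)=3 [12,22)=2 [15,25)=3 [18,28)=4 [21,31)=4 [24,34)=3

i=0 t=0 v=9: → [0,10); WM=−∞
i=1 t=1 v=3: → [0,10); WM=−∞
i=2 t=2 v=1: → [0,10); WM=−∞
i=3 t=3 v=5: → [3,13),[0,10); WM=2
i=4 t=4 v=6: → [3,13),[0,10); WM=2
i=5 t=6 v=3: → [6,16),[3,13),[0,10); WM=2
i=6 t=10 v=3: → [9,19),[6,16),[3,13); WM=2
i=7 t=6 v=6: → [6,16),[3,13),[0,10); WM=9
i=8 t=12 v=7: → [12,22),[9,19),[6,16),[3,13); WM=9
i=9 t=7 v=3: → [6,16),[3,13),[0,10); WM=9
i=10 t=13 v=3: → [12,22),[9,19),[6,16); WM=9
i=11 t=22 v=3: → [21,31),[18,28),[15,25); WM=21; [0,10) fires=8 [3,13) fires=7 [6,16) fires=6 [9,19) fires=3
i=12 t=24 v=6: → [24,34),[21,31),[18,28),[15,25); WM=21
i=13 t=24 v=7: → [24,34),[21,31),[18,28),[15,25); WM=21
i=14 t=25 v=7: → [24,34),[21,31),[18,28); WM=21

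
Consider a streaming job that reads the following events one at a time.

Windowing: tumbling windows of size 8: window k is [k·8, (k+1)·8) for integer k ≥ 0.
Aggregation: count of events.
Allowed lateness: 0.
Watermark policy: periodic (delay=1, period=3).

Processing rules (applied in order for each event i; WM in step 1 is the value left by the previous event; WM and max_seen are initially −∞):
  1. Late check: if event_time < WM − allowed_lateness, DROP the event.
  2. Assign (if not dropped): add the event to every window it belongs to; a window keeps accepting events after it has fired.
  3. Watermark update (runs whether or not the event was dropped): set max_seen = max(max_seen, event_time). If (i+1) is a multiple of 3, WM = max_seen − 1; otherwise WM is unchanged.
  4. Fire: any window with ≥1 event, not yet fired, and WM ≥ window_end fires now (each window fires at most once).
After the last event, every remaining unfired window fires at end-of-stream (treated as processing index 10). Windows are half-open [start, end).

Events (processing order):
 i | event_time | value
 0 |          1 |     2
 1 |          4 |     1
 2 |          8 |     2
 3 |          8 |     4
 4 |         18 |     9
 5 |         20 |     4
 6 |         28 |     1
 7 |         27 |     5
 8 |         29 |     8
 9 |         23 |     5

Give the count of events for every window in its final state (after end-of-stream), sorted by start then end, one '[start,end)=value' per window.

i=0 t=1 v=2: → [0,8); WM=−∞
i=1 t=4 v=1: → [0,8); WM=−∞
i=2 t=8 v=2: → [8,16); WM=7
i=3 t=8 v=4: → [8,16); WM=7
i=4 t=18 v=9: → [16,24); WM=7
i=5 t=20 v=4: → [16,24); WM=19; [0,8) fires=2 [8,16) fires=2
i=6 t=28 v=1: → [24,32); WM=19
i=7 t=27 v=5: → [24,32); WM=19
i=8 t=29 v=8: → [24,32); WM=28; [16,24) fires=2
i=9 t=23 v=5: DROP (t<28-0); WM=28

[0,8)=2 [8,16)=2 [16,24)=2 [24,32)=3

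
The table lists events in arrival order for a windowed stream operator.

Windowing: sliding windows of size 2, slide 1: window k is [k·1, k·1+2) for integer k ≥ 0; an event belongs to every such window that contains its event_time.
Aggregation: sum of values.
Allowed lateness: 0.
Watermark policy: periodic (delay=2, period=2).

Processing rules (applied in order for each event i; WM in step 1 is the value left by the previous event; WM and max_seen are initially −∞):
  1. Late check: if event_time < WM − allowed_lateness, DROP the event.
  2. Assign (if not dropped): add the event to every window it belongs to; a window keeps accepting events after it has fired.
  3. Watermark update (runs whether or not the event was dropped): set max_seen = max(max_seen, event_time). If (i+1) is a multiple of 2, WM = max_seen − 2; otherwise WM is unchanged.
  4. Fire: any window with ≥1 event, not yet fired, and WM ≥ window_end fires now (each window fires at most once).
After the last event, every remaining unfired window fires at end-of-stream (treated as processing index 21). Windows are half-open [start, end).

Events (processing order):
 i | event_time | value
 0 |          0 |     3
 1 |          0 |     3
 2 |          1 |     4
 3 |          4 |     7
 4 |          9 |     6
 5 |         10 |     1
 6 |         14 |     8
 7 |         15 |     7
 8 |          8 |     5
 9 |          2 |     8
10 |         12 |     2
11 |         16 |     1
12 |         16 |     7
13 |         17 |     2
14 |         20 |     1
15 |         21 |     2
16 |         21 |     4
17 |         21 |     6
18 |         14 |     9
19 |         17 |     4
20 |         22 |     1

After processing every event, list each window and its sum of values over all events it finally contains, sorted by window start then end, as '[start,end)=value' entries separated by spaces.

[0,2)=10 [1,3)=4 [3,5)=7 [4,6)=7 [8,10)=6 [9,11)=7 [10,12)=1 [13,15)=8 [14,16)=15 [15,17)=15 [16,18)=10 [17,19)=2 [19,21)=1 [20,22)=13 [21,23)=13 [22,24)=1

i=0 t=0 v=3: → [0,2); WM=−∞
i=1 t=0 v=3: → [0,2); WM=-2
i=2 t=1 v=4: → [1,3),[0,2); WM=-2
i=3 t=4 v=7: → [4,6),[3,5); WM=2; [0,2) fires=10
i=4 t=9 v=6: → [9,11),[8,10); WM=2
i=5 t=10 v=1: → [10,12),[9,11); WM=8; [1,3) fires=4 [3,5) fires=7 [4,6) fires=7
i=6 t=14 v=8: → [14,16),[13,15); WM=8
i=7 t=15 v=7: → [15,17),[14,16); WM=13; [8,10) fires=6 [9,11) fires=7 [10,12) fires=1
i=8 t=8 v=5: DROP (t<13-0); WM=13
i=9 t=2 v=8: DROP (t<13-0); WM=13
i=10 t=12 v=2: DROP (t<13-0); WM=13
i=11 t=16 v=1: → [16,18),[15,17); WM=14
i=12 t=16 v=7: → [16,18),[15,17); WM=14
i=13 t=17 v=2: → [17,19),[16,18); WM=15; [13,15) fires=8
i=14 t=20 v=1: → [20,22),[19,21); WM=15
i=15 t=21 v=2: → [21,23),[20,22); WM=19; [14,16) fires=15 [15,17) fires=15 [16,18) fires=10 [17,19) fires=2
i=16 t=21 v=4: → [21,23),[20,22); WM=19
i=17 t=21 v=6: → [21,23),[20,22); WM=19
i=18 t=14 v=9: DROP (t<19-0); WM=19
i=19 t=17 v=4: DROP (t<19-0); WM=19
i=20 t=22 v=1: → [22,24),[21,23); WM=19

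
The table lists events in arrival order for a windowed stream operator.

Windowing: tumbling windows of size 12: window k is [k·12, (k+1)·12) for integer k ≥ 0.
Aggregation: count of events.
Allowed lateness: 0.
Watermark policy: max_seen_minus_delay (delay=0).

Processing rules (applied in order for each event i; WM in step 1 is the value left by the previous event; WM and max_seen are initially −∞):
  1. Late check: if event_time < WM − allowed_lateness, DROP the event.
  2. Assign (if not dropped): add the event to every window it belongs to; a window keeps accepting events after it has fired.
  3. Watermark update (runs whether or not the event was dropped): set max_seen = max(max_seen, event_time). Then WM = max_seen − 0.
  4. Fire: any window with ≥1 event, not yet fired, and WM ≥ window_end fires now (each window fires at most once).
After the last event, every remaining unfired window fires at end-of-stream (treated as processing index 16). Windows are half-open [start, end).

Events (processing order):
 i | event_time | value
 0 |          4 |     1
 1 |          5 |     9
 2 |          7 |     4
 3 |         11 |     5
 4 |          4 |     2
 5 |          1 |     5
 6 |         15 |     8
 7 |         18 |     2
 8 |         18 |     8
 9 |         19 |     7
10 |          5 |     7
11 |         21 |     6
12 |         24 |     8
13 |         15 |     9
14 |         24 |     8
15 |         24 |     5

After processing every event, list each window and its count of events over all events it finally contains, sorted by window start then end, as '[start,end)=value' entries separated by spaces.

[0,12)=4 [12,24)=5 [24,36)=3

i=0 t=4 v=1: → [0,12); WM=4
i=1 t=5 v=9: → [0,12); WM=5
i=2 t=7 v=4: → [0,12); WM=7
i=3 t=11 v=5: → [0,12); WM=11
i=4 t=4 v=2: DROP (t<11-0); WM=11
i=5 t=1 v=5: DROP (t<11-0); WM=11
i=6 t=15 v=8: → [12,24); WM=15; [0,12) fires=4
i=7 t=18 v=2: → [12,24); WM=18
i=8 t=18 v=8: → [12,24); WM=18
i=9 t=19 v=7: → [12,24); WM=19
i=10 t=5 v=7: DROP (t<19-0); WM=19
i=11 t=21 v=6: → [12,24); WM=21
i=12 t=24 v=8: → [24,36); WM=24; [12,24) fires=5
i=13 t=15 v=9: DROP (t<24-0); WM=24
i=14 t=24 v=8: → [24,36); WM=24
i=15 t=24 v=5: → [24,36); WM=24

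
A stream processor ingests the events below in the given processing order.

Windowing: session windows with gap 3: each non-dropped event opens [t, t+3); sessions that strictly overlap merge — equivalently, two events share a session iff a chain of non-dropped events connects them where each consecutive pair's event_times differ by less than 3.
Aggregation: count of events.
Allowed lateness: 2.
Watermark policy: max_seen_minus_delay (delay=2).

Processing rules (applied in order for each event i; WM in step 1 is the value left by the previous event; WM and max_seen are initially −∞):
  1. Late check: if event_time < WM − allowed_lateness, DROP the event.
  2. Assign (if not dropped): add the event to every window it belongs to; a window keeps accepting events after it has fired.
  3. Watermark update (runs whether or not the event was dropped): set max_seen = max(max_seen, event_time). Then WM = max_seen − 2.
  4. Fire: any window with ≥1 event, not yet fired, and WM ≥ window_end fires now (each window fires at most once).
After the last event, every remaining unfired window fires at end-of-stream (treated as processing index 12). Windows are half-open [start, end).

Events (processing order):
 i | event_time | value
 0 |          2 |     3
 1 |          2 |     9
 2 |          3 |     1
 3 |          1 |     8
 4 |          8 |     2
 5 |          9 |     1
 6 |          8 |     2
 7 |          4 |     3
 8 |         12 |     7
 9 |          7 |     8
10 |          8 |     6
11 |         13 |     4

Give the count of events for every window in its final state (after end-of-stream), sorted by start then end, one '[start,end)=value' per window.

i=0 t=2 v=3: → [2,5); WM=0
i=1 t=2 v=9: → [2,5); WM=0
i=2 t=3 v=1: → [2,6); WM=1
i=3 t=1 v=8: → [1,6); WM=1
i=4 t=8 v=2: → [8,11); WM=6
i=5 t=9 v=1: → [8,12); WM=7
i=6 t=8 v=2: → [8,12); WM=7
i=7 t=4 v=3: DROP (t<7-2); WM=7
i=8 t=12 v=7: → [12,15); WM=10
i=9 t=7 v=8: DROP (t<10-2); WM=10
i=10 t=8 v=6: → [8,12); WM=10
i=11 t=13 v=4: → [12,16); WM=11

[1,6)=4 [8,12)=4 [12,16)=2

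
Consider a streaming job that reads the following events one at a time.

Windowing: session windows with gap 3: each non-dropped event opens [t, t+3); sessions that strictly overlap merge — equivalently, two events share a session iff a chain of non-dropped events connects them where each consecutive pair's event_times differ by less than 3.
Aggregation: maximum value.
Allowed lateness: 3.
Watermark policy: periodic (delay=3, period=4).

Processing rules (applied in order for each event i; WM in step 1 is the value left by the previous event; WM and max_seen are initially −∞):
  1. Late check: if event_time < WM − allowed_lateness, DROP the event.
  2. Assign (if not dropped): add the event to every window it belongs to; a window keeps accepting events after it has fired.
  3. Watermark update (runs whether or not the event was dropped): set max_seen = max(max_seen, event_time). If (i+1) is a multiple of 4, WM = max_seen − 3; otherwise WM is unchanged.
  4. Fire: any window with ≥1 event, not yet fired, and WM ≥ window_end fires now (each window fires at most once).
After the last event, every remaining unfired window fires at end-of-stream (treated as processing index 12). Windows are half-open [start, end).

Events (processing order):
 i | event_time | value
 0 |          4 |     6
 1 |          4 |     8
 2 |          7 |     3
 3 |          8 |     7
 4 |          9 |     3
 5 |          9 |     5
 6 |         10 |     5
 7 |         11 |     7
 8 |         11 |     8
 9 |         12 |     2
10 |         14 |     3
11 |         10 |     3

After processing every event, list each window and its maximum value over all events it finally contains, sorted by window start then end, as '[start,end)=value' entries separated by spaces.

[4,7)=8 [7,17)=8

i=0 t=4 v=6: → [4,7); WM=−∞
i=1 t=4 v=8: → [4,7); WM=−∞
i=2 t=7 v=3: → [7,10); WM=−∞
i=3 t=8 v=7: → [7,11); WM=5
i=4 t=9 v=3: → [7,12); WM=5
i=5 t=9 v=5: → [7,12); WM=5
i=6 t=10 v=5: → [7,13); WM=5
i=7 t=11 v=7: → [7,14); WM=8
i=8 t=11 v=8: → [7,14); WM=8
i=9 t=12 v=2: → [7,15); WM=8
i=10 t=14 v=3: → [7,17); WM=8
i=11 t=10 v=3: → [7,17); WM=11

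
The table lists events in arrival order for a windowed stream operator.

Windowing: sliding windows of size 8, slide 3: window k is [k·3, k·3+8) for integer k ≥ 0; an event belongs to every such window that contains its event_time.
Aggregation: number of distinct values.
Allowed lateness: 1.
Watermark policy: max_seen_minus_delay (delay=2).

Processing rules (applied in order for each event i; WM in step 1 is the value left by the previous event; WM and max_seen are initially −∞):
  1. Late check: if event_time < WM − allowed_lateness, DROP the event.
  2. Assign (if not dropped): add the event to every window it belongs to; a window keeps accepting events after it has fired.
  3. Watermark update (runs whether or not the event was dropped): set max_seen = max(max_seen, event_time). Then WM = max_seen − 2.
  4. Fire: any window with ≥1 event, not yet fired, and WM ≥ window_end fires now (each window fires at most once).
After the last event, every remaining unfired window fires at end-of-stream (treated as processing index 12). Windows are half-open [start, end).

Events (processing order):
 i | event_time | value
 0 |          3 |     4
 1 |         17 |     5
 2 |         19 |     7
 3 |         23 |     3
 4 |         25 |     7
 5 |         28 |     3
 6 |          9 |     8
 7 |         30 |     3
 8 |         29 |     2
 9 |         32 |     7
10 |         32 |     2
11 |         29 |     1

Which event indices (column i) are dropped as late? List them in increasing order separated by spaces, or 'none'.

i=0 t=3 v=4: → [3,11),[0,8); WM=1
i=1 t=17 v=5: → [15,23),[12,20); WM=15; [0,8) fires=1 [3,11) fires=1
i=2 t=19 v=7: → [18,26),[15,23),[12,20); WM=17
i=3 t=23 v=3: → [21,29),[18,26); WM=21; [12,20) fires=2
i=4 t=25 v=7: → [24,32),[21,29),[18,26); WM=23; [15,23) fires=2
i=5 t=28 v=3: → [27,35),[24,32),[21,29); WM=26; [18,26) fires=2
i=6 t=9 v=8: DROP (t<26-1); WM=26
i=7 t=30 v=3: → [30,38),[27,35),[24,32); WM=28
i=8 t=29 v=2: → [27,35),[24,32); WM=28
i=9 t=32 v=7: → [30,38),[27,35); WM=30; [21,29) fires=2
i=10 t=32 v=2: → [30,38),[27,35); WM=30
i=11 t=29 v=1: → [27,35),[24,32); WM=30

6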